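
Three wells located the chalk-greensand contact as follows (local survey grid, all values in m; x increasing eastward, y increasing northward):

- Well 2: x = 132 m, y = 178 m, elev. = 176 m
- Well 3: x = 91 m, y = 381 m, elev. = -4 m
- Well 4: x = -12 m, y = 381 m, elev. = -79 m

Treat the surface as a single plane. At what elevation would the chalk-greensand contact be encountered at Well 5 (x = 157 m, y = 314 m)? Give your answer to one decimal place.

Two edge vectors: Well 2→Well 3 = (-41, 203, -180), Well 2→Well 4 = (-144, 203, -255).
Normal n = (Well 2→Well 3) × (Well 2→Well 4) = (-15225, 15465, 20909).
So ∂z/∂x = −n_x/n_z = 0.72816 and ∂z/∂y = −n_y/n_z = −0.73963.
Intercept c from Well 2: 176 − 96.12 + 131.65 = 211.54.
At (157, 314): z = 114.3 − 232.2 + 211.54 = 93.6 m.

93.6 m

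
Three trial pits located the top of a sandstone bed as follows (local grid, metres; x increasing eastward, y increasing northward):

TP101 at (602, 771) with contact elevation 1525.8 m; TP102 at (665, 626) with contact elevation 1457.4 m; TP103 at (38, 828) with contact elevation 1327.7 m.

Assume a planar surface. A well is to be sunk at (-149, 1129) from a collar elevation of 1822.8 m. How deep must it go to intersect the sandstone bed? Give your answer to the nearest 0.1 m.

376.6 m

Let the plane be z = a·x + b·y + c.
TP102−TP101: 63a − 145b = −68.4;  TP103−TP101: −564a + 57b = −198.1.
Solving gives a = 0.417236, b = 0.653006.
Then c = 1525.8 − a·602 − b·771 = 771.16.
At (-149, 1129): z_contact = −62.17 + 737.24 + 771.16 = 1446.23 m.
Depth below ground = 1822.8 − 1446.23 = 376.6 m.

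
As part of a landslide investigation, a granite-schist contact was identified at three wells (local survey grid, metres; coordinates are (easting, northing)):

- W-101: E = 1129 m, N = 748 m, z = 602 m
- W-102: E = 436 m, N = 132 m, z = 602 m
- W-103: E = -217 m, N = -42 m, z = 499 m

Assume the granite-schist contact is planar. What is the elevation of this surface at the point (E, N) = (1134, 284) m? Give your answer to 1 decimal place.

720.7 m

Two edge vectors: W-101→W-102 = (-693, -616, 0), W-101→W-103 = (-1346, -790, -103).
Normal n = (W-101→W-102) × (W-101→W-103) = (63448, -71379, -281666).
So ∂z/∂E = −n_x/n_z = 0.225260 and ∂z/∂N = −n_y/n_z = −0.253417.
Intercept c from W-101: 602 − 254.32 + 189.56 = 537.24.
At (1134, 284): z = 255.4 − 72.0 + 537.24 = 720.7 m.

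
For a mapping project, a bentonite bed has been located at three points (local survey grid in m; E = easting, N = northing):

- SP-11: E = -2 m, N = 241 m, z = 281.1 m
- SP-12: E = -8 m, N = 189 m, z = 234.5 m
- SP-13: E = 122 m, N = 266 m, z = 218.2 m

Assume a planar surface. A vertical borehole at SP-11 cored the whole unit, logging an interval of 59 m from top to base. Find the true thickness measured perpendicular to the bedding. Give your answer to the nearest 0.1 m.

37.7 m

Let the plane be z = a·E + b·N + c.
SP-12−SP-11: −6a − 52b = −46.6;  SP-13−SP-11: 124a + 25b = −62.9.
Solving gives a = −0.70432, b = 0.97742.
|∇z| = √(a²+b²) = 1.20475, so dip δ = arctan(1.20475) = 50.31°.
True thickness = vertical thickness × cos δ = 59 × cos 50.31° = 37.7 m.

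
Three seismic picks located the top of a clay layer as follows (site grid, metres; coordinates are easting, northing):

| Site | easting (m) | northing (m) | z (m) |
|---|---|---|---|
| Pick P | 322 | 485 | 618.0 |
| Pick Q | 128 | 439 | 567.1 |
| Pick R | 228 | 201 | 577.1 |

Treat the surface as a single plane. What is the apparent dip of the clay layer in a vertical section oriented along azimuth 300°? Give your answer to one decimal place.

10.4°

Two edge vectors: Pick P→Pick Q = (-194, -46, -50.9), Pick P→Pick R = (-94, -284, -40.9).
Normal n = (Pick P→Pick Q) × (Pick P→Pick R) = (-12574.2, -3150, 50772).
So ∂z/∂easting = −n_x/n_z = 0.24766 and ∂z/∂northing = −n_y/n_z = 0.06204.
Unit vector along 300° is (sin 300°, cos 300°) = (-0.8660, 0.5000).
Slope in that direction = a·(-0.8660) + b·(0.5000) = −0.18346.
Apparent dip = arctan|0.18346| = 10.4° (true dip is 14.3°, so apparent ≤ true as expected).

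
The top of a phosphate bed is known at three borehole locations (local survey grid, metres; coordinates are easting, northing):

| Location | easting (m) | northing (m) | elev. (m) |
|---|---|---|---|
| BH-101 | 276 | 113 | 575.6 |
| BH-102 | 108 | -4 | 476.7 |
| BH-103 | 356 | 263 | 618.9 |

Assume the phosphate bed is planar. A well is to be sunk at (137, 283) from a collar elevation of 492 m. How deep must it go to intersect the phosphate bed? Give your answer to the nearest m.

9 m

Let the plane be z = a·easting + b·northing + c.
BH-102−BH-101: −168a − 117b = −98.9;  BH-103−BH-101: 80a + 150b = 43.3.
Solving gives a = 0.61672, b = −0.04025.
Then c = 575.6 − a·276 − b·113 = 409.93.
At (137, 283): z_contact = 84.5 − 11.4 + 409.93 = 483.0 m.
Depth below ground = 492 − 483.0 = 9 m.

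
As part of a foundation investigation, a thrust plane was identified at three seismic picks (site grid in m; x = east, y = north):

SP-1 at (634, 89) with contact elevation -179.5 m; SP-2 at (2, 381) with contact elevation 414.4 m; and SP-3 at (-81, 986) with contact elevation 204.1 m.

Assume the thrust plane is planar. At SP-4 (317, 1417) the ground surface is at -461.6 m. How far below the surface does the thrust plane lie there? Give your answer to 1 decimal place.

Let the plane be z = a·x + b·y + c.
SP-2−SP-1: −632a + 292b = 593.9;  SP-3−SP-1: −715a + 897b = 383.6.
Solving gives a = −1.174781, b = −0.508772.
Then c = -179.5 − a·634 − b·89 = 610.59.
At (317, 1417): z_contact = −372.41 − 720.93 + 610.59 = -482.74 m.
Depth below ground = -461.6 − (-482.74) = 21.1 m.

21.1 m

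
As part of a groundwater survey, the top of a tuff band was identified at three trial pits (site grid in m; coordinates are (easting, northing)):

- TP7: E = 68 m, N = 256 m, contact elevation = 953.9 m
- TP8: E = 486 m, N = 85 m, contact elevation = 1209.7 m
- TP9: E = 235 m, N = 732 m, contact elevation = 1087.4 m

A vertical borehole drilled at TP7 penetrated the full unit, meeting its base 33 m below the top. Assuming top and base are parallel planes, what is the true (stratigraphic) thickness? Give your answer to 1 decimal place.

27.8 m

Two edge vectors: TP7→TP8 = (418, -171, 255.8), TP7→TP9 = (167, 476, 133.5).
Normal n = (TP7→TP8) × (TP7→TP9) = (-144589.3, -13084.4, 227525).
So ∂z/∂E = −n_x/n_z = 0.63549 and ∂z/∂N = −n_y/n_z = 0.05751.
|∇z| = √(a²+b²) = 0.63808, so dip δ = arctan(0.63808) = 32.54°.
True thickness = vertical thickness × cos δ = 33 × cos 32.54° = 27.8 m.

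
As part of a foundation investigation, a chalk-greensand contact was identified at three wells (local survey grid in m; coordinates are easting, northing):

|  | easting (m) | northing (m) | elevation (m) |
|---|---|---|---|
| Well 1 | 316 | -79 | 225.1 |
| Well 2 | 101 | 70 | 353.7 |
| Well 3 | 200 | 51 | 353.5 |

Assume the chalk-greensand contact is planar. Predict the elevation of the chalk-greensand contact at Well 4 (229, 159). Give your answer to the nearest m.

Let the plane be z = a·easting + b·northing + c.
Well 2−Well 1: −215a + 149b = 128.6;  Well 3−Well 1: −116a + 130b = 128.4.
Solving gives a = 0.22629, b = 1.18961.
Then c = 225.1 − a·316 − b·-79 = 247.57.
At (229, 159): z = 51.8 + 189.1 + 247.57 = 488.5 m.

489 m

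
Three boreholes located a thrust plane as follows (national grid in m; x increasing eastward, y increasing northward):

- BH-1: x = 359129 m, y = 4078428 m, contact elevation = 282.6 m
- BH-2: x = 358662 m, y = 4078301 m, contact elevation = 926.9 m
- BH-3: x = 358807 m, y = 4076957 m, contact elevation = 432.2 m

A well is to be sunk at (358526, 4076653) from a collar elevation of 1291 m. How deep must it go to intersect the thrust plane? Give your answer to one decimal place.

Let the plane be z = a·x + b·y + c.
BH-2−BH-1: −467a − 127b = 644.3;  BH-3−BH-1: −322a − 1471b = 149.6.
Solving gives a = −1.437578224, b = 0.212984492.
Then c = 282.6 − a·359129 − b·4078428 = −352083.29.
At (358526, 4076653): z_contact = −515409.17 + 868263.87 − 352083.29 = 771.41 m.
Depth below ground = 1291 − 771.41 = 519.6 m.

519.6 m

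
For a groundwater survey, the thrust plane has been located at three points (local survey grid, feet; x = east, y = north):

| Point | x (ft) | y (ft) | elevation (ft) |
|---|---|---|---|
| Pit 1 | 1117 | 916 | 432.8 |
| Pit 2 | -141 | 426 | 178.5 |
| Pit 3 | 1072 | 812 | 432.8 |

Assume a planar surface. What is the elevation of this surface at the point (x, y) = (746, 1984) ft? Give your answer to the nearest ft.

230 ft

Let the plane be z = a·x + b·y + c.
Pit 2−Pit 1: −1258a − 490b = −254.3;  Pit 3−Pit 1: −45a − 104b = 0.
Solving gives a = 0.24312, b = −0.10520.
Then c = 432.8 − a·1117 − b·916 = 257.59.
At (746, 1984): z = 181.4 − 208.7 + 257.59 = 230.3 ft.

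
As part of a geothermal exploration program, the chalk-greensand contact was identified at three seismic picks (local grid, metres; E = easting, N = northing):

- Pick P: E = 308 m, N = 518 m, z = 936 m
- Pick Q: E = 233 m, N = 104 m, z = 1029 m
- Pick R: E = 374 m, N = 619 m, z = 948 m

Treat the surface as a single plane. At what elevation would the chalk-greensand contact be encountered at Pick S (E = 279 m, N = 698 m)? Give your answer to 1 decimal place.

Two edge vectors: Pick P→Pick Q = (-75, -414, 93), Pick P→Pick R = (66, 101, 12).
Normal n = (Pick P→Pick Q) × (Pick P→Pick R) = (-14361, 7038, 19749).
So ∂z/∂E = −n_x/n_z = 0.72718 and ∂z/∂N = −n_y/n_z = −0.35637.
Intercept c from Pick P: 936 − 223.97 + 184.60 = 896.63.
At (279, 698): z = 202.9 − 248.7 + 896.63 = 850.8 m.

850.8 m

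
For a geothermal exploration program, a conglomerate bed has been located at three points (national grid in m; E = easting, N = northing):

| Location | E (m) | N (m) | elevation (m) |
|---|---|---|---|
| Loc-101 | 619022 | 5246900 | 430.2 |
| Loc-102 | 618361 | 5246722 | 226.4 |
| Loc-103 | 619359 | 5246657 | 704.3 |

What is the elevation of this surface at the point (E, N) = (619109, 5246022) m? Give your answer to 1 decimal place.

916.7 m

Let the plane be z = a·E + b·N + c.
Loc-102−Loc-101: −661a − 178b = −203.8;  Loc-103−Loc-101: 337a − 243b = 274.1.
Solving gives a = 0.445644557, b = −0.509949730.
Then c = 430.2 − a·619022 − b·5246900 = 2400221.65.
At (619109, 5246022): z = 275902.6 − 2675207.5 + 2400221.65 = 916.7 m.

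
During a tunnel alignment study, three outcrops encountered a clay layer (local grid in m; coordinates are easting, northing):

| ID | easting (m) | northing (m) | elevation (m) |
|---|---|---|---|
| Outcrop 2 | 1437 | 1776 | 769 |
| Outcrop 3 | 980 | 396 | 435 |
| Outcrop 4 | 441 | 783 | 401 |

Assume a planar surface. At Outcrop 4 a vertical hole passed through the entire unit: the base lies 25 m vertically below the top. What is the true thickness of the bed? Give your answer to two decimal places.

24.18 m

Let the plane be z = a·easting + b·northing + c.
Outcrop 3−Outcrop 2: −457a − 1380b = −334;  Outcrop 4−Outcrop 2: −996a − 993b = −368.
Solving gives a = 0.19136, b = 0.17866.
|∇z| = √(a²+b²) = 0.26179, so dip δ = arctan(0.26179) = 14.67°.
True thickness = vertical thickness × cos δ = 25 × cos 14.67° = 24.18 m.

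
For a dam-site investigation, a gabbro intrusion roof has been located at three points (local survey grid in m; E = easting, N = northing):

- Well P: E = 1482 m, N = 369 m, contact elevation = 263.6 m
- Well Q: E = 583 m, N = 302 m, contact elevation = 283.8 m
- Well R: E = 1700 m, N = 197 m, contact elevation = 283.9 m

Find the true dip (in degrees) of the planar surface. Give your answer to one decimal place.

Let the plane be z = a·E + b·N + c.
Well Q−Well P: −899a − 67b = 20.2;  Well R−Well P: 218a − 172b = 20.3.
Solving gives a = −0.01249, b = −0.13386.
Gradient magnitude |∇z| = √(a² + b²) = √(0.00016 + 0.01792) = 0.13444.
True dip = arctan(0.13444) = 7.7°, dipping toward N (azimuth ≈ 005°).

7.7°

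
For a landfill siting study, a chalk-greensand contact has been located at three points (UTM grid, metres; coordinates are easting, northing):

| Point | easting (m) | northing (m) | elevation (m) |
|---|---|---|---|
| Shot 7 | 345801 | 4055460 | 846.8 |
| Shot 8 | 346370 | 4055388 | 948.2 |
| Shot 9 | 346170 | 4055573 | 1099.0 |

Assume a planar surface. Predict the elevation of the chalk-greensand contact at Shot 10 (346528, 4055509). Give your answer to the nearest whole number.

Two edge vectors: Shot 7→Shot 8 = (569, -72, 101.4), Shot 7→Shot 9 = (369, 113, 252.2).
Normal n = (Shot 7→Shot 8) × (Shot 7→Shot 9) = (-29616.6, -106085.2, 90865).
So ∂z/∂easting = −n_x/n_z = 0.32594068 and ∂z/∂northing = −n_y/n_z = 1.16750344.
Intercept c from Shot 7: 846.8 − 112710.61 − 4734763.50 = −4846627.31.
At (346528, 4055509): z = 112947.6 + 4734820.7 − 4846627.31 = 1141.0 m.

1141 m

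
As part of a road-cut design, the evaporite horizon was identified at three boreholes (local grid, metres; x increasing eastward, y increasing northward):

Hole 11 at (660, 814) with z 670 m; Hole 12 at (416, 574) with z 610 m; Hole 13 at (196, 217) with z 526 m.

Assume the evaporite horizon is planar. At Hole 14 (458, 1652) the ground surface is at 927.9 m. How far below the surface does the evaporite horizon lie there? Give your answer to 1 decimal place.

87.1 m

Let the plane be z = a·x + b·y + c.
Hole 12−Hole 11: −244a − 240b = −60;  Hole 13−Hole 11: −464a − 597b = −144.
Solving gives a = 0.036726, b = 0.212662.
Then c = 670 − a·660 − b·814 = 472.65.
At (458, 1652): z_contact = 16.82 + 351.32 + 472.65 = 840.79 m.
Depth below ground = 927.9 − 840.79 = 87.1 m.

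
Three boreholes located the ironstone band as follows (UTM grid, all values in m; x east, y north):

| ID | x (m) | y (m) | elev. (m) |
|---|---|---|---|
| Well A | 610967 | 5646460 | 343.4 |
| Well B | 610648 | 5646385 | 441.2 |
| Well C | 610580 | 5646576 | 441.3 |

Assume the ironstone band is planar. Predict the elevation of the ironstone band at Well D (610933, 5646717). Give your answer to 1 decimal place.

Let the plane be z = a·x + b·y + c.
Well B−Well A: −319a − 75b = 97.8;  Well C−Well A: −387a + 116b = 97.9.
Solving gives a = −0.283016553, b = −0.100236260.
Then c = 343.4 − a·610967 − b·5646460 = 739237.21.
At (610933, 5646717): z = −172904.2 − 566005.8 + 739237.21 = 327.3 m.

327.3 m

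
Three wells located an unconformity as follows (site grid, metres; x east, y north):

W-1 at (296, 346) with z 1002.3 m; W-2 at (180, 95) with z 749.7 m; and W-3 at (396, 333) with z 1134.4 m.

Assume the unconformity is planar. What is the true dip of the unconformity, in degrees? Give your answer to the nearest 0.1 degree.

54.8°

Let the plane be z = a·x + b·y + c.
W-2−W-1: −116a − 251b = −252.6;  W-3−W-1: 100a − 13b = 132.1.
Solving gives a = 1.36955, b = 0.37344.
Gradient magnitude |∇z| = √(a² + b²) = √(1.87566 + 0.13945) = 1.41955.
True dip = arctan(1.41955) = 54.8°, dipping toward WSW (azimuth ≈ 255°).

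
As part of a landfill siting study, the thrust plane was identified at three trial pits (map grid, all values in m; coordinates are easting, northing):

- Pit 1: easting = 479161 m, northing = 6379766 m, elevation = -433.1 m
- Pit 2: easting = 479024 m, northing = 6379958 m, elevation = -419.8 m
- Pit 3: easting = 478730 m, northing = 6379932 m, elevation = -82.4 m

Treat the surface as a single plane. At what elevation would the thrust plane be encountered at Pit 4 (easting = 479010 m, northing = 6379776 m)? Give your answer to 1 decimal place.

Two edge vectors: Pit 1→Pit 2 = (-137, 192, 13.3), Pit 1→Pit 3 = (-431, 166, 350.7).
Normal n = (Pit 1→Pit 2) × (Pit 1→Pit 3) = (65126.6, 42313.6, 60010).
So ∂z/∂easting = −n_x/n_z = −1.085262456 and ∂z/∂northing = −n_y/n_z = −0.705109148.
Intercept c from Pit 1: -433.1 + 520015.44 + 4498431.37 = 5018013.72.
At (479010, 6379776): z = −519851.6 − 4498438.4 + 5018013.72 = -276.3 m.

-276.3 m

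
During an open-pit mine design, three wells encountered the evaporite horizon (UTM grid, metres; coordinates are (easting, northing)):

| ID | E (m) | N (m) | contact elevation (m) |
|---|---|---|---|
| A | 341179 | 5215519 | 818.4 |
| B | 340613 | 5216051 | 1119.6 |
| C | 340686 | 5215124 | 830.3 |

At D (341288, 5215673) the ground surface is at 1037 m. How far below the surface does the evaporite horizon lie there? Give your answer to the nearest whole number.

202 m

Let the plane be z = a·E + b·N + c.
B−A: −566a + 532b = 301.2;  C−A: −493a − 395b = 11.9.
Solving gives a = −0.25791053, b = 0.29177188.
Then c = 818.4 − a·341179 − b·5215519 = −1432929.72.
At (341288, 5215673): z_contact = −88021.8 + 1521786.7 − 1432929.72 = 835.2 m.
Depth below ground = 1037 − 835.2 = 202 m.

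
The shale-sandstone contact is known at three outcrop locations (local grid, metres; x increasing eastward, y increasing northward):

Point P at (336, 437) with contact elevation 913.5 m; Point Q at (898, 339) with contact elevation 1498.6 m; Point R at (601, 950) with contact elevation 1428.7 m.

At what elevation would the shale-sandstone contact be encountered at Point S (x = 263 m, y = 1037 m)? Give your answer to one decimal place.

Let the plane be z = a·x + b·y + c.
Point Q−Point P: 562a − 98b = 585.1;  Point R−Point P: 265a + 513b = 515.2.
Solving gives a = 1.115726, b = 0.427939.
Then c = 913.5 − a·336 − b·437 = 351.61.
At (263, 1037): z = 293.4 + 443.8 + 351.61 = 1088.8 m.

1088.8 m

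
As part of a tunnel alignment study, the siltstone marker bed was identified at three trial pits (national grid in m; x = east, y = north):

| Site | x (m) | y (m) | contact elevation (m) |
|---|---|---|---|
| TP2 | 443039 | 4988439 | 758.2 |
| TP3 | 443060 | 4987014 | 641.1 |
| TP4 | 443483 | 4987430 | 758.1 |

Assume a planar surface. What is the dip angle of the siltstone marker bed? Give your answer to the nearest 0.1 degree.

11.9°

Let the plane be z = a·x + b·y + c.
TP3−TP2: 21a − 1425b = −117.1;  TP4−TP2: 444a − 1009b = −0.1.
Solving gives a = 0.19298, b = 0.08502.
Gradient magnitude |∇z| = √(a² + b²) = √(0.03724 + 0.00723) = 0.21088.
True dip = arctan(0.21088) = 11.9°, dipping toward WSW (azimuth ≈ 246°).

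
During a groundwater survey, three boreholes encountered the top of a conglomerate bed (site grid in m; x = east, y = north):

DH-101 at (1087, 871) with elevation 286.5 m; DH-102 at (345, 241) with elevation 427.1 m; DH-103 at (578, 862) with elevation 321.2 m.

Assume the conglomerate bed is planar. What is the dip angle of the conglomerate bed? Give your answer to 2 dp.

Two edge vectors: DH-101→DH-102 = (-742, -630, 140.6), DH-101→DH-103 = (-509, -9, 34.7).
Normal n = (DH-101→DH-102) × (DH-101→DH-103) = (-20595.6, -45818, -313992).
So ∂z/∂x = −n_x/n_z = −0.06559 and ∂z/∂y = −n_y/n_z = −0.14592.
Gradient magnitude |∇z| = √(a² + b²) = √(0.00430 + 0.02129) = 0.15999.
True dip = arctan(0.15999) = 9.09°, dipping toward NNE (azimuth ≈ 024°).

9.09°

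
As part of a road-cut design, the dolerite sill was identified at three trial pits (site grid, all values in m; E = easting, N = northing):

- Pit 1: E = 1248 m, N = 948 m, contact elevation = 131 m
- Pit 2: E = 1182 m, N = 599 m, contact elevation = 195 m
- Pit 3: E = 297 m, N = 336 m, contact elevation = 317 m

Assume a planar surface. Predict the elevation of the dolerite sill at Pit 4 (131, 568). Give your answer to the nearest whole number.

293 m

Two edge vectors: Pit 1→Pit 2 = (-66, -349, 64), Pit 1→Pit 3 = (-951, -612, 186).
Normal n = (Pit 1→Pit 2) × (Pit 1→Pit 3) = (-25746, -48588, -291507).
So ∂z/∂E = −n_x/n_z = −0.08832 and ∂z/∂N = −n_y/n_z = −0.16668.
Intercept c from Pit 1: 131 + 110.22 + 158.01 = 399.24.
At (131, 568): z = −11.6 − 94.7 + 399.24 = 293.0 m.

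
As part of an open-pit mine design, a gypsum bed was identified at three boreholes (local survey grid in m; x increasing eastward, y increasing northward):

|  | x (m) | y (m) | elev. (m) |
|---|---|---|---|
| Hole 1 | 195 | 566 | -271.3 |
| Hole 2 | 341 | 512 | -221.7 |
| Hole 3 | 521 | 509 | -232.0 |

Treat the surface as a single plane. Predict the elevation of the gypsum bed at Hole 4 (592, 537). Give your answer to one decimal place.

-268.9 m

Let the plane be z = a·x + b·y + c.
Hole 2−Hole 1: 146a − 54b = 49.6;  Hole 3−Hole 1: 326a − 57b = 39.3.
Solving gives a = −0.07595, b = −1.12387.
Then c = -271.3 − a·195 − b·566 = 379.62.
At (592, 537): z = −45.0 − 603.5 + 379.62 = -268.9 m.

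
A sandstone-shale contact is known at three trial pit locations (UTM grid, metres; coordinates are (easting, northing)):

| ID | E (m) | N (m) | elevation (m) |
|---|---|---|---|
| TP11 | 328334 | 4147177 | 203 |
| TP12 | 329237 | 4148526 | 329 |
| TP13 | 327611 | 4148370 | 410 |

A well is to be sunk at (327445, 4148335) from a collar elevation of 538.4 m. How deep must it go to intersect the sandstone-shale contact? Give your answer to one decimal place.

Let the plane be z = a·E + b·N + c.
TP12−TP11: 903a + 1349b = 126;  TP13−TP11: −723a + 1193b = 207.
Solving gives a = −0.062810398, b = 0.135446842.
Then c = 203 − a·328334 − b·4147177 = −540896.24.
At (327445, 4148335): z_contact = −20566.95 + 561878.87 − 540896.24 = 415.69 m.
Depth below ground = 538.4 − 415.69 = 122.7 m.

122.7 m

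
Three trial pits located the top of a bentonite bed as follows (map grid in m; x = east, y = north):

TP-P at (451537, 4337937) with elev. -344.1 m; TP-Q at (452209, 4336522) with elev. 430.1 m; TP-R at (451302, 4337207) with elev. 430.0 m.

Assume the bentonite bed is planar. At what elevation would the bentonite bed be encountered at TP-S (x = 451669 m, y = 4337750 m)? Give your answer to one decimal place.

-269.6 m

Two edge vectors: TP-P→TP-Q = (672, -1415, 774.2), TP-P→TP-R = (-235, -730, 774.1).
Normal n = (TP-P→TP-Q) × (TP-P→TP-R) = (-530185.5, -702132.2, -823085).
So ∂z/∂x = −n_x/n_z = −0.644144286 and ∂z/∂y = −n_y/n_z = −0.853049442.
Intercept c from TP-P: -344.1 + 290854.98 + 3700474.74 = 3990985.62.
At (451669, 4337750): z = −290940.0 − 3700315.2 + 3990985.62 = -269.6 m.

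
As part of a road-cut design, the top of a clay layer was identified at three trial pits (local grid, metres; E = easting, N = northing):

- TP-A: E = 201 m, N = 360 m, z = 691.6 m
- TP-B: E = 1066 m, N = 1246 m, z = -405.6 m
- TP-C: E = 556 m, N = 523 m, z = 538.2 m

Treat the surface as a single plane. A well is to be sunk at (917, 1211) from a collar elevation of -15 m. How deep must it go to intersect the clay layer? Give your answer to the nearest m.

376 m

Let the plane be z = a·E + b·N + c.
TP-B−TP-A: 865a + 886b = −1097.2;  TP-C−TP-A: 355a + 163b = −153.4.
Solving gives a = 0.24739, b = −1.47990.
Then c = 691.6 − a·201 − b·360 = 1174.64.
At (917, 1211): z_contact = 226.9 − 1792.2 + 1174.64 = -390.7 m.
Depth below ground = -15 − (-390.7) = 376 m.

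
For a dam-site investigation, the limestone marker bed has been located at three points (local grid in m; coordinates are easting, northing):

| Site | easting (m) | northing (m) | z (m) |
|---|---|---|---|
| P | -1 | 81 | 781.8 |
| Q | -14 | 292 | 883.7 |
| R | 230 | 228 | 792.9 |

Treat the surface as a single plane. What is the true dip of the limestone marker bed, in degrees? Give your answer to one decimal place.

Let the plane be z = a·easting + b·northing + c.
Q−P: −13a + 211b = 101.9;  R−P: 231a + 147b = 11.1.
Solving gives a = −0.24949, b = 0.46757.
Gradient magnitude |∇z| = √(a² + b²) = √(0.06225 + 0.21862) = 0.52997.
True dip = arctan(0.52997) = 27.9°, dipping toward SSE (azimuth ≈ 152°).

27.9°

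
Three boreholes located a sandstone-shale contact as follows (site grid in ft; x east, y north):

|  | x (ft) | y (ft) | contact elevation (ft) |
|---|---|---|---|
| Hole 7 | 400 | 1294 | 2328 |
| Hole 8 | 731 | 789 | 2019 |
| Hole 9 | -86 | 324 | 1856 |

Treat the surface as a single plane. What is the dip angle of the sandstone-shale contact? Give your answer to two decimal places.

Two edge vectors: Hole 7→Hole 8 = (331, -505, -309), Hole 7→Hole 9 = (-486, -970, -472).
Normal n = (Hole 7→Hole 8) × (Hole 7→Hole 9) = (-61370, 306406, -566500).
So ∂z/∂x = −n_x/n_z = −0.10833 and ∂z/∂y = −n_y/n_z = 0.54088.
Gradient magnitude |∇z| = √(a² + b²) = √(0.01174 + 0.29255) = 0.55162.
True dip = arctan(0.55162) = 28.88°, dipping toward SSE (azimuth ≈ 169°).

28.88°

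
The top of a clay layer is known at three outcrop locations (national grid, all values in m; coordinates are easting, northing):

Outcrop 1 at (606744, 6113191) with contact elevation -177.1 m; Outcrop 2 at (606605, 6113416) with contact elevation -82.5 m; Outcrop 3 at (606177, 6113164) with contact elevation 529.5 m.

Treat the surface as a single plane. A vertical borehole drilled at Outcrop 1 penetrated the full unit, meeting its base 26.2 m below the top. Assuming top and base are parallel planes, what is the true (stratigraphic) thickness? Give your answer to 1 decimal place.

16.2 m

Let the plane be z = a·easting + b·northing + c.
Outcrop 2−Outcrop 1: −139a + 225b = 94.6;  Outcrop 3−Outcrop 1: −567a − 27b = 706.6.
Solving gives a = −1.23004, b = −0.33945.
|∇z| = √(a²+b²) = 1.27602, so dip δ = arctan(1.27602) = 51.91°.
True thickness = vertical thickness × cos δ = 26.2 × cos 51.91° = 16.2 m.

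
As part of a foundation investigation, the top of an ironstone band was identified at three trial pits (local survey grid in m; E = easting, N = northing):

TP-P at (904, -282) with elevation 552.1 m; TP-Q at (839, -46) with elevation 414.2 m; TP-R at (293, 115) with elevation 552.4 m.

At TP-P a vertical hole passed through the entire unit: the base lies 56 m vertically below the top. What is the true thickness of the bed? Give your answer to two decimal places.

42.69 m

Let the plane be z = a·E + b·N + c.
TP-Q−TP-P: −65a + 236b = −137.9;  TP-R−TP-P: −611a + 397b = 0.3.
Solving gives a = −0.46302, b = −0.71185.
|∇z| = √(a²+b²) = 0.84918, so dip δ = arctan(0.84918) = 40.34°.
True thickness = vertical thickness × cos δ = 56 × cos 40.34° = 42.69 m.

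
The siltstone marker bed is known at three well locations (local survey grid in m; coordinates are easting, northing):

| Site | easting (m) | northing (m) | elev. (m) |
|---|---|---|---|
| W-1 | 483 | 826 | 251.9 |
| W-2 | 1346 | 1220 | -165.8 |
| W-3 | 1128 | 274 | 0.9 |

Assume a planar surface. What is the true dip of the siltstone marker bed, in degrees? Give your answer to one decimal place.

Let the plane be z = a·easting + b·northing + c.
W-2−W-1: 863a + 394b = −417.7;  W-3−W-1: 645a − 552b = −251.
Solving gives a = −0.45101, b = −0.07228.
Gradient magnitude |∇z| = √(a² + b²) = √(0.20341 + 0.00522) = 0.45676.
True dip = arctan(0.45676) = 24.5°, dipping toward E (azimuth ≈ 081°).

24.5°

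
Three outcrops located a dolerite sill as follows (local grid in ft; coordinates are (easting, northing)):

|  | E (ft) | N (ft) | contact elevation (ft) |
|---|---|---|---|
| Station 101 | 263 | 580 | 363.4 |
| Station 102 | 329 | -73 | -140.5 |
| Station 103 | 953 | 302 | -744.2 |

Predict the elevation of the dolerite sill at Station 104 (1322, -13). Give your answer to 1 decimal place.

-1442.2 ft

Let the plane be z = a·E + b·N + c.
Station 102−Station 101: 66a − 653b = −503.9;  Station 103−Station 101: 690a − 278b = −1107.6.
Solving gives a = −1.349257, b = 0.635297.
Then c = 363.4 − a·263 − b·580 = 349.78.
At (1322, -13): z = −1783.7 − 8.3 + 349.78 = -1442.2 ft.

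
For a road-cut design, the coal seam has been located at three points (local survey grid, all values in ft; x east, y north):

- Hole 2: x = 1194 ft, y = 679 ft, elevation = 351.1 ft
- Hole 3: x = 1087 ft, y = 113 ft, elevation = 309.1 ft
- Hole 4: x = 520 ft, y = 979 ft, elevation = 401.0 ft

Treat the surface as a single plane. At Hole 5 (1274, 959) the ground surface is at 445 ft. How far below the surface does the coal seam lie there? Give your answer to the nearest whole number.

74 ft

Two edge vectors: Hole 2→Hole 3 = (-107, -566, -42), Hole 2→Hole 4 = (-674, 300, 49.9).
Normal n = (Hole 2→Hole 3) × (Hole 2→Hole 4) = (-15643.4, 33647.3, -413584).
So ∂z/∂x = −n_x/n_z = −0.03782 and ∂z/∂y = −n_y/n_z = 0.08136.
Intercept c from Hole 2: 351.1 + 45.16 − 55.24 = 341.02.
At (1274, 959): z_contact = −48.2 + 78.0 + 341.02 = 370.9 ft.
Depth below ground = 445 − 370.9 = 74 ft.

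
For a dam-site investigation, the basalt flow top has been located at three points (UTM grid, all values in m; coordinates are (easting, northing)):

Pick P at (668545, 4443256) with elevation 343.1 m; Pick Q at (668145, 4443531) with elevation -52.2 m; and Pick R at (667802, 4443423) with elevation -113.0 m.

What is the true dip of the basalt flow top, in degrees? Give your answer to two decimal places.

42.53°

Two edge vectors: Pick P→Pick Q = (-400, 275, -395.3), Pick P→Pick R = (-743, 167, -456.1).
Normal n = (Pick P→Pick Q) × (Pick P→Pick R) = (-59412.4, 111267.9, 137525).
So ∂z/∂E = −n_x/n_z = 0.43201 and ∂z/∂N = −n_y/n_z = −0.80907.
Gradient magnitude |∇z| = √(a² + b²) = √(0.18663 + 0.65460) = 0.91719.
True dip = arctan(0.91719) = 42.53°, dipping toward NNW (azimuth ≈ 332°).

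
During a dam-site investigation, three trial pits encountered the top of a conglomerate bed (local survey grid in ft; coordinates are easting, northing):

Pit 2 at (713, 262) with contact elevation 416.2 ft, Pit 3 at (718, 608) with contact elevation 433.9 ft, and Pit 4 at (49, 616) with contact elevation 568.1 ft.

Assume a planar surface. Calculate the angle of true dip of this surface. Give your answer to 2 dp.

Two edge vectors: Pit 2→Pit 3 = (5, 346, 17.7), Pit 2→Pit 4 = (-664, 354, 151.9).
Normal n = (Pit 2→Pit 3) × (Pit 2→Pit 4) = (46291.6, -12512.3, 231514).
So ∂z/∂easting = −n_x/n_z = −0.19995 and ∂z/∂northing = −n_y/n_z = 0.05405.
Gradient magnitude |∇z| = √(a² + b²) = √(0.03998 + 0.00292) = 0.20713.
True dip = arctan(0.20713) = 11.70°, dipping toward ESE (azimuth ≈ 105°).

11.70°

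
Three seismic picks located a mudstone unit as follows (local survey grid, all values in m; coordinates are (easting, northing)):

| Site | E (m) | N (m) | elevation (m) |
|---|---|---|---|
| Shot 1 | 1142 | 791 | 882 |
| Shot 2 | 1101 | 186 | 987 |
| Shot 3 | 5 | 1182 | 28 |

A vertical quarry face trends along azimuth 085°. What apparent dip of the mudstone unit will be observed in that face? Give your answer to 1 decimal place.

Two edge vectors: Shot 1→Shot 2 = (-41, -605, 105), Shot 1→Shot 3 = (-1137, 391, -854).
Normal n = (Shot 1→Shot 2) × (Shot 1→Shot 3) = (475615, -154399, -703916).
So ∂z/∂E = −n_x/n_z = 0.67567 and ∂z/∂N = −n_y/n_z = −0.21934.
Unit vector along 085° is (sin 85°, cos 85°) = (0.9962, 0.0872).
Slope in that direction = a·(0.9962) + b·(0.0872) = 0.65398.
Apparent dip = arctan|0.65398| = 33.2° (true dip is 35.4°, so apparent ≤ true as expected).

33.2°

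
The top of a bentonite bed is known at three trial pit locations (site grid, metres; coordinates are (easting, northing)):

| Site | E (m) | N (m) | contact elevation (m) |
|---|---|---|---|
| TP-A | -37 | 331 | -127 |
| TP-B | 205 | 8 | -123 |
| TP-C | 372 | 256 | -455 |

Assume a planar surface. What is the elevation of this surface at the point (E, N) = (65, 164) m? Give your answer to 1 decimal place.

-103.4 m

Let the plane be z = a·E + b·N + c.
TP-B−TP-A: 242a − 323b = 4;  TP-C−TP-A: 409a − 75b = −328.
Solving gives a = −0.93232, b = −0.71090.
Then c = -127 − a·-37 − b·331 = 73.81.
At (65, 164): z = −60.6 − 116.6 + 73.81 = -103.4 m.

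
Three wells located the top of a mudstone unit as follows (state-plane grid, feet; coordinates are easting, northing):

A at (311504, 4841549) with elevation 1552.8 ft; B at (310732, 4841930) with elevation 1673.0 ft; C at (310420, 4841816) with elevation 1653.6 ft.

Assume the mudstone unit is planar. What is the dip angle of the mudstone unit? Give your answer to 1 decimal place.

Two edge vectors: A→B = (-772, 381, 120.2), A→C = (-1084, 267, 100.8).
Normal n = (A→B) × (A→C) = (6311.4, -52479.2, 206880).
So ∂z/∂easting = −n_x/n_z = −0.03051 and ∂z/∂northing = −n_y/n_z = 0.25367.
Gradient magnitude |∇z| = √(a² + b²) = √(0.00093 + 0.06435) = 0.25550.
True dip = arctan(0.25550) = 14.3°, dipping toward S (azimuth ≈ 173°).

14.3°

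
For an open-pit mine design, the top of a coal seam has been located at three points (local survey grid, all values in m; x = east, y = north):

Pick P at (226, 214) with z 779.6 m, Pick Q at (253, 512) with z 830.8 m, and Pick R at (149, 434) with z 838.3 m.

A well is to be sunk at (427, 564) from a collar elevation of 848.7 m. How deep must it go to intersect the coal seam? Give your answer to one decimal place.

Two edge vectors: Pick P→Pick Q = (27, 298, 51.2), Pick P→Pick R = (-77, 220, 58.7).
Normal n = (Pick P→Pick Q) × (Pick P→Pick R) = (6228.6, -5527.3, 28886).
So ∂z/∂x = −n_x/n_z = −0.21563 and ∂z/∂y = −n_y/n_z = 0.19135.
Intercept c from Pick P: 779.6 + 48.73 − 40.95 = 787.38.
At (427, 564): z_contact = −92.07 + 107.92 + 787.38 = 803.23 m.
Depth below ground = 848.7 − 803.23 = 45.5 m.

45.5 m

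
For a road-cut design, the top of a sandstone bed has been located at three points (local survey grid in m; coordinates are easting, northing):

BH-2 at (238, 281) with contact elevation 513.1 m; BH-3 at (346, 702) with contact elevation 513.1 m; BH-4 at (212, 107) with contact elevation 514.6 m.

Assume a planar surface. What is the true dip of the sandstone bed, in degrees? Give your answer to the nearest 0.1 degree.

4.7°

Two edge vectors: BH-2→BH-3 = (108, 421, 0), BH-2→BH-4 = (-26, -174, 1.5).
Normal n = (BH-2→BH-3) × (BH-2→BH-4) = (631.5, -162, -7846).
So ∂z/∂easting = −n_x/n_z = 0.08049 and ∂z/∂northing = −n_y/n_z = −0.02065.
Gradient magnitude |∇z| = √(a² + b²) = √(0.00648 + 0.00043) = 0.08309.
True dip = arctan(0.08309) = 4.7°, dipping toward WNW (azimuth ≈ 284°).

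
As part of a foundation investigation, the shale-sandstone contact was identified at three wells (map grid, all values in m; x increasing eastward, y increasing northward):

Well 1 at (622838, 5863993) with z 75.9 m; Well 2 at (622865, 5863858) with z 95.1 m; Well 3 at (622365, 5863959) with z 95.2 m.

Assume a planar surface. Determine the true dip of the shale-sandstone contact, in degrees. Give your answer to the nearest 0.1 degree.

Two edge vectors: Well 1→Well 2 = (27, -135, 19.2), Well 1→Well 3 = (-473, -34, 19.3).
Normal n = (Well 1→Well 2) × (Well 1→Well 3) = (-1952.7, -9602.7, -64773).
So ∂z/∂x = −n_x/n_z = −0.03015 and ∂z/∂y = −n_y/n_z = −0.14825.
Gradient magnitude |∇z| = √(a² + b²) = √(0.00091 + 0.02198) = 0.15129.
True dip = arctan(0.15129) = 8.6°, dipping toward NNE (azimuth ≈ 011°).

8.6°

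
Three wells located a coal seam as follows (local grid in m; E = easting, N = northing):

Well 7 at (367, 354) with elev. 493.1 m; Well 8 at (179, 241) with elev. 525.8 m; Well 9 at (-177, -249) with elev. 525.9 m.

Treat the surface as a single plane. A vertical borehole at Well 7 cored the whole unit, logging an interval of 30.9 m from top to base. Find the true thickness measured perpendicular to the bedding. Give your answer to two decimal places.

Let the plane be z = a·E + b·N + c.
Well 8−Well 7: −188a − 113b = 32.7;  Well 9−Well 7: −544a − 603b = 32.8.
Solving gives a = −0.30856, b = 0.22397.
|∇z| = √(a²+b²) = 0.38128, so dip δ = arctan(0.38128) = 20.87°.
True thickness = vertical thickness × cos δ = 30.9 × cos 20.87° = 28.87 m.

28.87 m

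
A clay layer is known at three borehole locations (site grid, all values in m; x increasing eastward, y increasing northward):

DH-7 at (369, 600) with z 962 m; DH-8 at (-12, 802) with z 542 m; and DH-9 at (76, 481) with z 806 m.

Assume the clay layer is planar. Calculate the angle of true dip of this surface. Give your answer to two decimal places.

44.69°

Let the plane be z = a·x + b·y + c.
DH-8−DH-7: −381a + 202b = −420;  DH-9−DH-7: −293a − 119b = −156.
Solving gives a = 0.77964, b = −0.60870.
Gradient magnitude |∇z| = √(a² + b²) = √(0.60784 + 0.37051) = 0.98912.
True dip = arctan(0.98912) = 44.69°, dipping toward NW (azimuth ≈ 308°).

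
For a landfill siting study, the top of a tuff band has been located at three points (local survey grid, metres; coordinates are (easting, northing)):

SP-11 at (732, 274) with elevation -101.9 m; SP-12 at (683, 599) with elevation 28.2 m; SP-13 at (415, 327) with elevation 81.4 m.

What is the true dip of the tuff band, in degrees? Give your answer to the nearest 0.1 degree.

Let the plane be z = a·E + b·N + c.
SP-12−SP-11: −49a + 325b = 130.1;  SP-13−SP-11: −317a + 53b = 183.3.
Solving gives a = −0.52453, b = 0.32123.
Gradient magnitude |∇z| = √(a² + b²) = √(0.27513 + 0.10319) = 0.61507.
True dip = arctan(0.61507) = 31.6°, dipping toward ESE (azimuth ≈ 121°).

31.6°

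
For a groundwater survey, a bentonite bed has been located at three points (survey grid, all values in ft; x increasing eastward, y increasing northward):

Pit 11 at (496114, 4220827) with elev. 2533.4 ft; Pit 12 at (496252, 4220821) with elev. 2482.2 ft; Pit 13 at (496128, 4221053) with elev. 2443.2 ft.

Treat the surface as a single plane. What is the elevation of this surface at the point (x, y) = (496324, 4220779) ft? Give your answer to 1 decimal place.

2470.1 ft

Let the plane be z = a·x + b·y + c.
Pit 12−Pit 11: 138a − 6b = −51.2;  Pit 13−Pit 11: 14a + 226b = −90.2.
Solving gives a = −0.387324124, b = −0.375121514.
Then c = 2533.4 − a·496114 − b·4220827 = 1778013.34.
At (496324, 4220779): z = −192238.3 − 1583305.0 + 1778013.34 = 2470.1 ft.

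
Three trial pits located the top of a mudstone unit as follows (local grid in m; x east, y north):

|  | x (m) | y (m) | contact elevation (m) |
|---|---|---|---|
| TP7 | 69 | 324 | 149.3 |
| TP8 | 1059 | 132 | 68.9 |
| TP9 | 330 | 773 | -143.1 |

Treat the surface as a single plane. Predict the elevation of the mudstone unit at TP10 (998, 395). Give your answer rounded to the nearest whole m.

-62 m

Let the plane be z = a·x + b·y + c.
TP8−TP7: 990a − 192b = −80.4;  TP9−TP7: 261a + 449b = −292.4.
Solving gives a = −0.18649, b = −0.54282.
Then c = 149.3 − a·69 − b·324 = 338.04.
At (998, 395): z = −186.1 − 214.4 + 338.04 = -62.5 m.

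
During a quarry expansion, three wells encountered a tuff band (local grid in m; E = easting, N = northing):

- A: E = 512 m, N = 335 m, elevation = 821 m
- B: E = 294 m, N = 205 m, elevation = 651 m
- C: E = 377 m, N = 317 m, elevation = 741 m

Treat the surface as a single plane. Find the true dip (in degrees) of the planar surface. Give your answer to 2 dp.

33.96°

Two edge vectors: A→B = (-218, -130, -170), A→C = (-135, -18, -80).
Normal n = (A→B) × (A→C) = (7340, 5510, -13626).
So ∂z/∂E = −n_x/n_z = 0.53868 and ∂z/∂N = −n_y/n_z = 0.40437.
Gradient magnitude |∇z| = √(a² + b²) = √(0.29017 + 0.16352) = 0.67357.
True dip = arctan(0.67357) = 33.96°, dipping toward SW (azimuth ≈ 233°).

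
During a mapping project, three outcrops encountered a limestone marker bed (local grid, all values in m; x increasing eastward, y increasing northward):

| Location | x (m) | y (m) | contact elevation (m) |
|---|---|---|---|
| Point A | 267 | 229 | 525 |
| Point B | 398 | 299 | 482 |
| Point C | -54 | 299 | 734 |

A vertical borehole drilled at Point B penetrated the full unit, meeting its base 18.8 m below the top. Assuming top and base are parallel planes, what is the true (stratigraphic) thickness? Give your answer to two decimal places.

Let the plane be z = a·x + b·y + c.
Point B−Point A: 131a + 70b = −43;  Point C−Point A: −321a + 70b = 209.
Solving gives a = −0.55752, b = 0.42908.
|∇z| = √(a²+b²) = 0.70352, so dip δ = arctan(0.70352) = 35.13°.
True thickness = vertical thickness × cos δ = 18.8 × cos 35.13° = 15.38 m.

15.38 m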